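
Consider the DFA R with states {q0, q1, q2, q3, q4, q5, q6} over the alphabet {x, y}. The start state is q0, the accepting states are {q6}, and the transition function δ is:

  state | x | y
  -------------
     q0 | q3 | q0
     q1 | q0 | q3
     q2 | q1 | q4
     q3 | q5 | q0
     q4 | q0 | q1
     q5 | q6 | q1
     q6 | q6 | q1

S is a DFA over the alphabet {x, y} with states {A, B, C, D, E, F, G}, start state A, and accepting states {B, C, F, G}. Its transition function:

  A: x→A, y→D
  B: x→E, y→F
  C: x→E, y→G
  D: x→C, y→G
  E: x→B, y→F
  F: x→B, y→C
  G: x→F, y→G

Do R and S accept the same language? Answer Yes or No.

The string xxx is accepted by R but rejected by S.
So L(R) ≠ L(S).

No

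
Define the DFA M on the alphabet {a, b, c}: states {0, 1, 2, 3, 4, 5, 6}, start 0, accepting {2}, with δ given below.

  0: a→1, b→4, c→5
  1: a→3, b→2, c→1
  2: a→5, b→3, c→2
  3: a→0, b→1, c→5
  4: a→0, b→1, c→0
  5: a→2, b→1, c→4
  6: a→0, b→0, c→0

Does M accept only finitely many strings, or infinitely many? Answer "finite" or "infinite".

infinite

State 1 is reachable from the start and can reach an accepting state, and it lies on the cycle 1 → 1.
Traversing that cycle any number of times yields accepted strings of unbounded length, so the language is infinite.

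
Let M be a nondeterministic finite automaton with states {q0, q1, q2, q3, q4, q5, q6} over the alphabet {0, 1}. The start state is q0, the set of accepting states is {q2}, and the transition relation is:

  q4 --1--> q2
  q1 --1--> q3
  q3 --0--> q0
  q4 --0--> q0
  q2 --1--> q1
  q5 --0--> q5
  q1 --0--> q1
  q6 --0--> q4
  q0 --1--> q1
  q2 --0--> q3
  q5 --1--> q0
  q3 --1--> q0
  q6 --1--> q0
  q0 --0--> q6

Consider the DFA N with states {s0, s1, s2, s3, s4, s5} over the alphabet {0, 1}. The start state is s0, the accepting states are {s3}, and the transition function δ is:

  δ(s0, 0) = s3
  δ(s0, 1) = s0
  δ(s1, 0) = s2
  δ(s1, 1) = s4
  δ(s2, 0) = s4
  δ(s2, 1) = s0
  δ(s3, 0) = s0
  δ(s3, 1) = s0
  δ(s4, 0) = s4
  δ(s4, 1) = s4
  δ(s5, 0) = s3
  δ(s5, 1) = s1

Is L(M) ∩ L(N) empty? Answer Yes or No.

Yes

Exploring the product automaton M × N from the start pair (q0, s0), following both machines on each input symbol, reaches 11 state pairs: (q0, s0), (q6, s3), (q1, s0), (q4, s0), (q1, s3), (q3, s0), (q0, s3), (q2, s0), (q6, s0), (q3, s3), (q4, s3).
M accepts in {q2} and N accepts in {s3}; no reachable pair has both components accepting, so no string drives both machines to acceptance simultaneously and L(M) ∩ L(N) = ∅.
So no string is accepted by both, and the intersection is empty.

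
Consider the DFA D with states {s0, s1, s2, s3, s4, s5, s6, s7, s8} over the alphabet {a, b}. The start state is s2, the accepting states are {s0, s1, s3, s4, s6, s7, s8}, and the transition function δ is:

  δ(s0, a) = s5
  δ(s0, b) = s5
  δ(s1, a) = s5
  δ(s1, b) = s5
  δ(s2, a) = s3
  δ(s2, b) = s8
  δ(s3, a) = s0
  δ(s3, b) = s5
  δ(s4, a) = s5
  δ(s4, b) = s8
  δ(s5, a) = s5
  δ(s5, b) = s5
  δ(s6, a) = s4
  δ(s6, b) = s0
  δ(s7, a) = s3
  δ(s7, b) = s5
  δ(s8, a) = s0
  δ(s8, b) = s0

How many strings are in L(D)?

The useful subgraph on states {s0, s2, s3, s8} is acyclic, so L(D) is finite; the longest accepting path visits 3 useful states, giving maximum string length 2.
Counting accepting paths from s2 by length: 2 of length 1, 3 of length 2. Total 5.

5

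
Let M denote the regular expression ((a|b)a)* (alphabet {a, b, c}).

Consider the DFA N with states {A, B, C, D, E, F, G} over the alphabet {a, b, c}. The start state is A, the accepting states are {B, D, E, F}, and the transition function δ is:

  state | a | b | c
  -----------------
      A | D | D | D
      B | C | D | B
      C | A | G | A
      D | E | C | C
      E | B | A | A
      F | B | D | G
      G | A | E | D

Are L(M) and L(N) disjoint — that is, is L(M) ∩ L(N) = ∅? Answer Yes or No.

The string aa is accepted by both M and N.
Hence L(M) ∩ L(N) ≠ ∅.

No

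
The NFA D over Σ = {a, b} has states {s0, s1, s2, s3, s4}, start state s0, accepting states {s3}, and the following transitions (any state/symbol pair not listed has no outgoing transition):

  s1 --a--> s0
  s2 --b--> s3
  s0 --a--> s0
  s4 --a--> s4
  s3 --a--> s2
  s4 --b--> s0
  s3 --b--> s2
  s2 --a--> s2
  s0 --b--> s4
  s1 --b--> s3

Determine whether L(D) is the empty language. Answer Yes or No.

Yes

The states reachable from the start state are {s0, s4}.
None of the accepting states {s3} is reachable, so no string is accepted and L(D) = ∅.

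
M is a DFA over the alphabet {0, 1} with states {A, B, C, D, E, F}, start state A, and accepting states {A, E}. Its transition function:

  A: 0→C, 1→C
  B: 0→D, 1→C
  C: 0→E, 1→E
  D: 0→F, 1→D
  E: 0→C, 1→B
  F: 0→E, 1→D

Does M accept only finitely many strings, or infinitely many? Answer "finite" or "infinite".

State C is reachable from the start and can reach an accepting state, and it lies on the cycle C → E → B → C.
Traversing that cycle any number of times yields accepted strings of unbounded length, so the language is infinite.

infinite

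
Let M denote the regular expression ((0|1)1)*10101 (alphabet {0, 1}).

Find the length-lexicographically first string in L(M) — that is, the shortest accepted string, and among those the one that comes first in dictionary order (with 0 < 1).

10101

By inspection of the expression, no string of length less than 5 matches, and 10101 is the lexicographically first match of length 5.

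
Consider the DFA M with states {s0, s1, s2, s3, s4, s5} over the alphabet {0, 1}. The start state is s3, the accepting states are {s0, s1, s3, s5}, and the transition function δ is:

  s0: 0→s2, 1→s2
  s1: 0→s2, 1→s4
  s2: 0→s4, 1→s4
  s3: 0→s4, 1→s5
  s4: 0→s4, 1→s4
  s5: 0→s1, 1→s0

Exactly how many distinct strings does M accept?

4

The useful subgraph on states {s0, s1, s3, s5} is acyclic, so L(M) is finite; the longest accepting path visits 3 useful states, giving maximum string length 2.
Counting accepting paths from s3 by length: 1 of length 0, 1 of length 1, 2 of length 2. Total 4.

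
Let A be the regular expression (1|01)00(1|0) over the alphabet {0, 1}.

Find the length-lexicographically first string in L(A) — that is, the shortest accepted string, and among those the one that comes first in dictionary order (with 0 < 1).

1000

By inspection of the expression, no string of length less than 4 matches, and 1000 is the lexicographically first match of length 4.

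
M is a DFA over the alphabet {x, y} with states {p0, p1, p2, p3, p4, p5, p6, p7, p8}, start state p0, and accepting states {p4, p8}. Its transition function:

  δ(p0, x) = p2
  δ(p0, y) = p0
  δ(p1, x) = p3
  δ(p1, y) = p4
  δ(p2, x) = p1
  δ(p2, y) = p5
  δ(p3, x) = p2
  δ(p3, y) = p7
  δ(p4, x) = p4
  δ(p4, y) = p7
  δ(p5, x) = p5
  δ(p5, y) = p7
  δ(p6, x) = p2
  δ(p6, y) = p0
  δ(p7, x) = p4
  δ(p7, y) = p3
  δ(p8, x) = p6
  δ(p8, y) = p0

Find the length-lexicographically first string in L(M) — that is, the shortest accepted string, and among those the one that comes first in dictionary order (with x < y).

xxy

A breadth-first search from p0 reaches an accepting state first via the path p0 → p2 → p1 → p4 on input xxy.
No string of length < 3 is accepted (BFS exhausts all shorter strings without reaching an accepting state), and xxy is the lexicographically least accepting string of length 3.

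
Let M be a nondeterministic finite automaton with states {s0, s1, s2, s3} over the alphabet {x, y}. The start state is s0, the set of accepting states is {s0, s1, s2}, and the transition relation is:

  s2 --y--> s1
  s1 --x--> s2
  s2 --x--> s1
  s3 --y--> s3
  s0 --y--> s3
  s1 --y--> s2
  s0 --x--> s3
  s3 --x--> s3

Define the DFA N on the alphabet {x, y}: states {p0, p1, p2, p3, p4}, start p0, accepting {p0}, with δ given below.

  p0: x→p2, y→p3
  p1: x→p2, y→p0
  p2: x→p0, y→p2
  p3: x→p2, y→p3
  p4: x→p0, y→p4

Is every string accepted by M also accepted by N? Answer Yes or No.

Exploring the product automaton M × N from the start pair (s0, p0), following both machines on each input symbol, reaches 4 state pairs: (s0, p0), (s3, p2), (s3, p3), (s3, p0).
M accepts in {s0, s1, s2} and N accepts in {p0}. The reachable pairs whose M-component is accepting are (s0, p0); in each of them the N-component is accepting too, so the product for L(M) \ L(N) (M-component accepting, N-component rejecting) has no reachable accepting pair and the difference is empty.
Hence every string in L(M) is also in L(N).

Yes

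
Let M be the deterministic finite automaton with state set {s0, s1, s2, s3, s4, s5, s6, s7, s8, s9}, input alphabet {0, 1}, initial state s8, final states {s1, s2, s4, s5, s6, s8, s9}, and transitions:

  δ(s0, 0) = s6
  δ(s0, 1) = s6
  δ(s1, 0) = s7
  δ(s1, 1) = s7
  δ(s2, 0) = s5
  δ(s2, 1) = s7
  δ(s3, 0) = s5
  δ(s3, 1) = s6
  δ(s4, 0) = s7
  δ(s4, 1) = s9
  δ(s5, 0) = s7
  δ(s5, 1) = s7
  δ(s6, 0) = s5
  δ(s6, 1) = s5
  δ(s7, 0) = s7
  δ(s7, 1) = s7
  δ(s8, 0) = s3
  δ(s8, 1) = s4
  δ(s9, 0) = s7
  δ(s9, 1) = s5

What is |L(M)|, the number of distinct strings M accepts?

The useful subgraph on states {s3, s4, s5, s6, s8, s9} is acyclic, so L(M) is finite; the longest accepting path visits 4 useful states, giving maximum string length 3.
Counting accepting paths from s8 by length: 1 of length 0, 1 of length 1, 3 of length 2, 3 of length 3. Total 8.

8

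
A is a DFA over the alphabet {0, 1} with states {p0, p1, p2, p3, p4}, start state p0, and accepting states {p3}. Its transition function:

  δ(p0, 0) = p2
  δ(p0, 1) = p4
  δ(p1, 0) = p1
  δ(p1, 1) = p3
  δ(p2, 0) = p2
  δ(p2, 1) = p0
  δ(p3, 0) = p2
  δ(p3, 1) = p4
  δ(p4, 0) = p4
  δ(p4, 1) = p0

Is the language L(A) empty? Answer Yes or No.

The states reachable from the start state are {p0, p2, p4}.
None of the accepting states {p3} is reachable, so no string is accepted and L(A) = ∅.

Yes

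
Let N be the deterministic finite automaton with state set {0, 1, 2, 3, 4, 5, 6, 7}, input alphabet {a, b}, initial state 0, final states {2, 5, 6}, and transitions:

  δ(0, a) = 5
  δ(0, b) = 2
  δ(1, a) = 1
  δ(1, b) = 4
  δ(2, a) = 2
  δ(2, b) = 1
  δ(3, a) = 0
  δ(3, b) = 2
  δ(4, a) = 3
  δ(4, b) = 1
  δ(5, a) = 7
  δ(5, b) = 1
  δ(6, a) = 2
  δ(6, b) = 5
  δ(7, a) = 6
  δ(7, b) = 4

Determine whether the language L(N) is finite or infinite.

State 1 is reachable from the start and can reach an accepting state, and it lies on the cycle 1 → 1.
Traversing that cycle any number of times yields accepted strings of unbounded length, so the language is infinite.

infinite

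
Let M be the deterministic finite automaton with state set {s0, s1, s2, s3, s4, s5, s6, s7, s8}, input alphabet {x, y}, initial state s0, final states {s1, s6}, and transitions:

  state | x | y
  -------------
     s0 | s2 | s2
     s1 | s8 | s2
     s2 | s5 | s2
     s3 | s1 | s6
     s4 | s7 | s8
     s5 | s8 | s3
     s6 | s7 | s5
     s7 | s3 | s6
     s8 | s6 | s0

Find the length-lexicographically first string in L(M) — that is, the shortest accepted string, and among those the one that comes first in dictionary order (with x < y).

xxxx

A breadth-first search from s0 reaches an accepting state first via the path s0 → s2 → s5 → s8 → s6 on input xxxx.
No string of length < 4 is accepted (BFS exhausts all shorter strings without reaching an accepting state), and xxxx is the lexicographically least accepting string of length 4.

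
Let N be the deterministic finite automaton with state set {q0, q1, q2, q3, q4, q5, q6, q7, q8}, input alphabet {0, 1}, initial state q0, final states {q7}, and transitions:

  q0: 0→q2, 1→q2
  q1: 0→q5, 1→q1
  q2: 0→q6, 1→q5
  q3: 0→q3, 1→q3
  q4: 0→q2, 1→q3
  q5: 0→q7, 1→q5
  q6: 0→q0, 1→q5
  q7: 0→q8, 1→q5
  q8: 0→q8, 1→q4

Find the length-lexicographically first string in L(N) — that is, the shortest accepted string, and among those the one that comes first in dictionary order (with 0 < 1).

010

A breadth-first search from q0 reaches an accepting state first via the path q0 → q2 → q5 → q7 on input 010.
No string of length < 3 is accepted (BFS exhausts all shorter strings without reaching an accepting state), and 010 is the lexicographically least accepting string of length 3.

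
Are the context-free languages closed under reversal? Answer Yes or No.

Yes

Reversing the right-hand side of every production of a context-free grammar for L gives a context-free grammar for Lᴿ (induction on derivation length).
So the context-free languages are closed under reversal.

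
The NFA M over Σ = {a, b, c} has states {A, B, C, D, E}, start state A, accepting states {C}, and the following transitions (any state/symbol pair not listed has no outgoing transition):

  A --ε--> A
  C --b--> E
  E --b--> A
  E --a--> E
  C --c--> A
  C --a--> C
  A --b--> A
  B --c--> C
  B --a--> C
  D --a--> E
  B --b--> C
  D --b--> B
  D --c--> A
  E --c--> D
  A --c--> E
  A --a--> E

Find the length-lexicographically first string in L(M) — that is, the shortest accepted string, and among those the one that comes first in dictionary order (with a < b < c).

acba

A breadth-first search from A reaches an accepting state first via the path A → E → D → B → C on input acba.
No string of length < 4 is accepted (BFS exhausts all shorter strings without reaching an accepting state), and acba is the lexicographically least accepting string of length 4.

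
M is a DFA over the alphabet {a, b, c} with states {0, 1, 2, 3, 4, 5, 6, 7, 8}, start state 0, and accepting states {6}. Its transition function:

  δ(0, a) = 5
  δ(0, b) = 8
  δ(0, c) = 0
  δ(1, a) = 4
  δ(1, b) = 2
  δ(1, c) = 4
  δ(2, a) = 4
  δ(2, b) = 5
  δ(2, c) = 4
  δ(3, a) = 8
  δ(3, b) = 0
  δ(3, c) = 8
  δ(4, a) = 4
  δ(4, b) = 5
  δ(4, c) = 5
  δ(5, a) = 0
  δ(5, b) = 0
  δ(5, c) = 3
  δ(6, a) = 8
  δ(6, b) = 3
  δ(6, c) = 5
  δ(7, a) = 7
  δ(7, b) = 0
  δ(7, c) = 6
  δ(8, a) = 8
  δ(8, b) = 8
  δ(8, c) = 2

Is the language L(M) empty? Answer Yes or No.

Yes

The states reachable from the start state are {0, 2, 3, 4, 5, 8}.
None of the accepting states {6} is reachable, so no string is accepted and L(M) = ∅.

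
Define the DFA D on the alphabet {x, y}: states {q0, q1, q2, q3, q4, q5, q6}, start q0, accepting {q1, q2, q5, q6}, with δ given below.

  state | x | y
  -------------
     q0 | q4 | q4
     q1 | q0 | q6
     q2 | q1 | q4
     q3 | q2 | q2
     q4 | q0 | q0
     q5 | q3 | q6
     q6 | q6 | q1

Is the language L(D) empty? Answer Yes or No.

The states reachable from the start state are {q0, q4}.
None of the accepting states {q1, q2, q5, q6} is reachable, so no string is accepted and L(D) = ∅.

Yes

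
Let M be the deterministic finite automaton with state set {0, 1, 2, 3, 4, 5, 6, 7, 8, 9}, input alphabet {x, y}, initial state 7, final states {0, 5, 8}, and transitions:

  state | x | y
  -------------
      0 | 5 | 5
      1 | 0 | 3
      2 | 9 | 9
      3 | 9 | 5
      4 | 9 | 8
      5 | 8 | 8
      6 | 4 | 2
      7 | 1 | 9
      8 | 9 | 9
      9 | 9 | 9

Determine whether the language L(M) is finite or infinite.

finite

The useful states (reachable from 7 and able to reach an accepting state) are {0, 1, 3, 5, 7, 8}.
Restricted to these states the transition graph has no cycle, so every accepting path has bounded length and L is finite.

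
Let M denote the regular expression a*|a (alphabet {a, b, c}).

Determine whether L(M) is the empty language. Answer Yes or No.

No

The empty string ε matches the expression, so it belongs to L(M).
Since L(M) contains at least one string, it is not empty.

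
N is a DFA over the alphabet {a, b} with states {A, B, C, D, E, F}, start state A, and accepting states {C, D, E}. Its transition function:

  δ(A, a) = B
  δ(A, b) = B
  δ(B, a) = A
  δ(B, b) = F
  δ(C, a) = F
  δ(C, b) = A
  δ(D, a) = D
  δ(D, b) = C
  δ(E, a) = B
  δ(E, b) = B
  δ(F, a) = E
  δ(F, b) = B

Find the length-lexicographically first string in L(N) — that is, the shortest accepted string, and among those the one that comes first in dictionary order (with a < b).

aba

A breadth-first search from A reaches an accepting state first via the path A → B → F → E on input aba.
No string of length < 3 is accepted (BFS exhausts all shorter strings without reaching an accepting state), and aba is the lexicographically least accepting string of length 3.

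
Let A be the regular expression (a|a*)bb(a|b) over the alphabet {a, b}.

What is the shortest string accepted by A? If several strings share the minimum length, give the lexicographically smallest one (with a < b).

bba

By inspection of the expression, no string of length less than 3 matches, and bba is the lexicographically first match of length 3.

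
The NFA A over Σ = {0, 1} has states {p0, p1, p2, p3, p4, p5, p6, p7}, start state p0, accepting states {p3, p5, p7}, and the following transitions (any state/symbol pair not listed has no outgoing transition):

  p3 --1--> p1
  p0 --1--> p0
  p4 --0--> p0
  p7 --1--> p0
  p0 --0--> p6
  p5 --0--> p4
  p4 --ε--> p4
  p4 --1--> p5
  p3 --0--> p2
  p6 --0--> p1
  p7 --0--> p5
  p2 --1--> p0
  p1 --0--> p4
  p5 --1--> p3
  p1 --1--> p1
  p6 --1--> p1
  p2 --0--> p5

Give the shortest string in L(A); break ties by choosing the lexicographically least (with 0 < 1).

0001

A breadth-first search from p0 reaches an accepting state first via the path p0 → p6 → p1 → p4 → p5 on input 0001.
No string of length < 4 is accepted (BFS exhausts all shorter strings without reaching an accepting state), and 0001 is the lexicographically least accepting string of length 4.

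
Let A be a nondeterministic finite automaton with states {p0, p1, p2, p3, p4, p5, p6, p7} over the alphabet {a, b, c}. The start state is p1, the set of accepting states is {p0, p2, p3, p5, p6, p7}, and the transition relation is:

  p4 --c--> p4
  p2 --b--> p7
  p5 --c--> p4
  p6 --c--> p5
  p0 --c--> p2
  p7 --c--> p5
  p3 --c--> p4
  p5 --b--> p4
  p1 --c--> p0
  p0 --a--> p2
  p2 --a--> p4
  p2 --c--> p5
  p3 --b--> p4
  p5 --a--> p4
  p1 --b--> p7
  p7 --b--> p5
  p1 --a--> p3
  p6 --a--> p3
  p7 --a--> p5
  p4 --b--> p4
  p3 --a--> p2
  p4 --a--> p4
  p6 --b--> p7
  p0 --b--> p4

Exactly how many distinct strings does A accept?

The useful subgraph on states {p0, p1, p2, p3, p5, p7} is acyclic, so L(A) is finite; the longest accepting path visits 5 useful states, giving maximum string length 4.
Counting accepting paths from p1 by length: 3 of length 1, 6 of length 2, 6 of length 3, 9 of length 4. Total 24.

24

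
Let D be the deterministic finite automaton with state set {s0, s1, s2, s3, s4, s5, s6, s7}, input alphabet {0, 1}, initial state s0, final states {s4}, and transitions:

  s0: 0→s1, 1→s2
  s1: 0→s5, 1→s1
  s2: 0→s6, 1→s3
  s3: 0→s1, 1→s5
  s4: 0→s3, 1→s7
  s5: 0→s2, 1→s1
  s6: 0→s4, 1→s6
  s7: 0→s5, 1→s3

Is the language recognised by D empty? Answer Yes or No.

No

The string 100 is accepted: the run s0 → s2 → s6 → s4 ends in the accepting state s4.
Since at least one string is accepted, L(D) is not empty.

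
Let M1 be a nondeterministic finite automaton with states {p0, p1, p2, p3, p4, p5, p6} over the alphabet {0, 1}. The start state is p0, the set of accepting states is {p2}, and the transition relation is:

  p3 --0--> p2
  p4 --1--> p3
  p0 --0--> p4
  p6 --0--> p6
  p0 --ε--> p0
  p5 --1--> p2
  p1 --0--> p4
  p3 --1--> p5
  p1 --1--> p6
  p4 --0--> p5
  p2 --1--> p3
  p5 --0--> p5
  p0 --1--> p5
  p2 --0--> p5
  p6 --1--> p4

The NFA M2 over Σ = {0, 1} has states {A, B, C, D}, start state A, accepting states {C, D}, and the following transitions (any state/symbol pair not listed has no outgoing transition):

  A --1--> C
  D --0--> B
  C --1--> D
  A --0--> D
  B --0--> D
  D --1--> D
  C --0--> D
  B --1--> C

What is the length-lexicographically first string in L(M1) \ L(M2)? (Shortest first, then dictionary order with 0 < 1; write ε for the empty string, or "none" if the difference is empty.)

The string 010 is accepted by M1 but not by M2.
No shorter string lies in the difference, and 010 is the lexicographically first length-3 string in L(M1) \ L(M2).

010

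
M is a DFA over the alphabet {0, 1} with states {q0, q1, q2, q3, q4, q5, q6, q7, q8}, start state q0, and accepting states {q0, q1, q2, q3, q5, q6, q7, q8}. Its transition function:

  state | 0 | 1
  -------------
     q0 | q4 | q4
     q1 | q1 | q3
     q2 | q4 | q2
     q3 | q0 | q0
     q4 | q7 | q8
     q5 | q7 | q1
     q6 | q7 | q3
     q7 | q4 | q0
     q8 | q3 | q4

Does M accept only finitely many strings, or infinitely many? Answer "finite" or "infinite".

infinite

State q0 is reachable from the start and can reach an accepting state, and it lies on the cycle q0 → q4 → q8 → q3 → q0.
Traversing that cycle any number of times yields accepted strings of unbounded length, so the language is infinite.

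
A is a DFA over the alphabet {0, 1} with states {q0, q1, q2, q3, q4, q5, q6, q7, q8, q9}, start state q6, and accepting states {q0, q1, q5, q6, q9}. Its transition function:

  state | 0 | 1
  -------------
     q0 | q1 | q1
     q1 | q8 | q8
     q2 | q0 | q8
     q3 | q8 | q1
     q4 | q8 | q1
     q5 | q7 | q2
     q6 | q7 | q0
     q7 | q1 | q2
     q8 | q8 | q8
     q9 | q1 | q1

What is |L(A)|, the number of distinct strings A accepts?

The useful subgraph on states {q0, q1, q2, q6, q7} is acyclic, so L(A) is finite; the longest accepting path visits 5 useful states, giving maximum string length 4.
Counting accepting paths from q6 by length: 1 of length 0, 1 of length 1, 3 of length 2, 1 of length 3, 2 of length 4. Total 8.

8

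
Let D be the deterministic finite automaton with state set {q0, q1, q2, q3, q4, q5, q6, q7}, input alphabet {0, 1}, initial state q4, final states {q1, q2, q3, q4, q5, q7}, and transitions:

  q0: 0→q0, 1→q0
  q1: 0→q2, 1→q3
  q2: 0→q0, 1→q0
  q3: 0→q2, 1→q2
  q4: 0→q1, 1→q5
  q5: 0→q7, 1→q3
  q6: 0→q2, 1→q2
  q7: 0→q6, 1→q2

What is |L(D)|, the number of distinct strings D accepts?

14

The useful subgraph on states {q1, q2, q3, q4, q5, q6, q7} is acyclic, so L(D) is finite; the longest accepting path visits 5 useful states, giving maximum string length 4.
Counting accepting paths from q4 by length: 1 of length 0, 2 of length 1, 4 of length 2, 5 of length 3, 2 of length 4. Total 14.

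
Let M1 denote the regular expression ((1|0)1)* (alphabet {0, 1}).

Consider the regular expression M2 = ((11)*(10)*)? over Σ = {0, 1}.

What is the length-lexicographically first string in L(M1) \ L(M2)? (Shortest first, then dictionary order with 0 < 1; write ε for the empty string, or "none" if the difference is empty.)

01

The string 01 is accepted by M1 but not by M2.
No shorter string lies in the difference, and 01 is the lexicographically first length-2 string in L(M1) \ L(M2).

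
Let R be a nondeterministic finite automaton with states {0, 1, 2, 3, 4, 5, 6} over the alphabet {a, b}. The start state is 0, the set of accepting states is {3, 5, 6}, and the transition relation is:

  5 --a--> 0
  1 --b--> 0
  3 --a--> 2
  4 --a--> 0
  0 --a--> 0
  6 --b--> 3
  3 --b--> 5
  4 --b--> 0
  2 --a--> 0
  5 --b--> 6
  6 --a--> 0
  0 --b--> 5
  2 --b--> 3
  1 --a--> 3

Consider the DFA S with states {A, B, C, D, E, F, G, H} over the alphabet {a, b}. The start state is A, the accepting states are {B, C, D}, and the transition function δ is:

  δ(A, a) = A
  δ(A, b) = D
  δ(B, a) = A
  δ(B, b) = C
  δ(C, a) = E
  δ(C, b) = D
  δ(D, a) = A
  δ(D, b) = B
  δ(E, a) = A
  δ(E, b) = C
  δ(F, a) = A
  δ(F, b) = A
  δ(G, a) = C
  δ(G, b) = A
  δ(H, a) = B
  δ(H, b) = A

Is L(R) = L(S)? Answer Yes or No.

Yes

Exploring the product automaton R × S from the start pair (0, A), following both machines on each input symbol, reaches 5 state pairs: (0, A), (5, D), (6, B), (3, C), (2, E).
R accepts in {3, 5, 6} and S accepts in {B, C, D}. In every reachable pair the two components are either both accepting — (5, D), (6, B), (3, C) — or both non-accepting, so no string is accepted by exactly one of the machines: L(R) \ L(S) and L(S) \ L(R) are both empty.
Hence every string is accepted by R iff it is accepted by S, and the two languages coincide.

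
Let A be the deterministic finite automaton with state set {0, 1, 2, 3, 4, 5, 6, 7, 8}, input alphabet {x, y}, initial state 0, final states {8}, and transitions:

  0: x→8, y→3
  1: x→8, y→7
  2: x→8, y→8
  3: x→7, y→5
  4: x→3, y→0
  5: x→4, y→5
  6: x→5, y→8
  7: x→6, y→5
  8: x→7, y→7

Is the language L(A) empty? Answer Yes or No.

No

The string x is accepted: the run 0 → 8 ends in the accepting state 8.
Since at least one string is accepted, L(A) is not empty.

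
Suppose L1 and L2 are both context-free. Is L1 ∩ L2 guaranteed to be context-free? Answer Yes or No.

{aⁿbⁿcᵐ : m,n≥0} and {aᵐbⁿcⁿ : m,n≥0} are both context-free, but their intersection {aⁿbⁿcⁿ : n≥0} is not (pumping lemma).

No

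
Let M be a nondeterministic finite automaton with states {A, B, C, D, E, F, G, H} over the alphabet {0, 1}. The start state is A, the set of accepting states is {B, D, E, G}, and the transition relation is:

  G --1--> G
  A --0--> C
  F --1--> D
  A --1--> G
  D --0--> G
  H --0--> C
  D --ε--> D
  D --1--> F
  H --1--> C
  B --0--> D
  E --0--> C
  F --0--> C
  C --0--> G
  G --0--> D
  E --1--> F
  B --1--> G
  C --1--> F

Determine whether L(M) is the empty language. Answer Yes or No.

The string 1 is accepted: the run A → G ends in the accepting state G.
Since at least one string is accepted, L(M) is not empty.

No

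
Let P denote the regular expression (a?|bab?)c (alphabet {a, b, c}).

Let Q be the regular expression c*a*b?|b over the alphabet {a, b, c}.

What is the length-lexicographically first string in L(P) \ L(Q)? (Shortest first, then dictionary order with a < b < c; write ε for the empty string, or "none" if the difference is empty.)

ac

The string ac is accepted by P but not by Q.
No shorter string lies in the difference, and ac is the lexicographically first length-2 string in L(P) \ L(Q).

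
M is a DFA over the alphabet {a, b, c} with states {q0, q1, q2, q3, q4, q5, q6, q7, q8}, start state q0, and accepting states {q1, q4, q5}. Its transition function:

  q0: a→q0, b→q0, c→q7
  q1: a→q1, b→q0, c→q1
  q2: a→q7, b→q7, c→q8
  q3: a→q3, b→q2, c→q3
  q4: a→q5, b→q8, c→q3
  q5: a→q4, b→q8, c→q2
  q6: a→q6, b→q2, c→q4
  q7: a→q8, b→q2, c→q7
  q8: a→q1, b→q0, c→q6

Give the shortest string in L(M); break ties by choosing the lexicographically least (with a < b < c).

caa

A breadth-first search from q0 reaches an accepting state first via the path q0 → q7 → q8 → q1 on input caa.
No string of length < 3 is accepted (BFS exhausts all shorter strings without reaching an accepting state), and caa is the lexicographically least accepting string of length 3.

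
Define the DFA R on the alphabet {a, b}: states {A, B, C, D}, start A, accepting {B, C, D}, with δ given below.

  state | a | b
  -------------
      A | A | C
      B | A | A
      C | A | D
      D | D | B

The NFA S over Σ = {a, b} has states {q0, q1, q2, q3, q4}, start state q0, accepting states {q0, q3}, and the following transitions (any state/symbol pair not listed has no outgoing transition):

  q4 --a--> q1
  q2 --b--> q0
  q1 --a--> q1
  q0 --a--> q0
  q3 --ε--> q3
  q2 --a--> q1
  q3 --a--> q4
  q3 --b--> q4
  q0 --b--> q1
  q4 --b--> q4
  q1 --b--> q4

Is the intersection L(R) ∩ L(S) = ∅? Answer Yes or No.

Yes

Exploring the product automaton R × S from the start pair (A, q0), following both machines on each input symbol, reaches 8 state pairs: (A, q0), (C, q1), (A, q1), (D, q4), (C, q4), (D, q1), (B, q4), (A, q4).
R accepts in {B, C, D} and S accepts in {q0, q3}; no reachable pair has both components accepting, so no string drives both machines to acceptance simultaneously and L(R) ∩ L(S) = ∅.
So no string is accepted by both, and the intersection is empty.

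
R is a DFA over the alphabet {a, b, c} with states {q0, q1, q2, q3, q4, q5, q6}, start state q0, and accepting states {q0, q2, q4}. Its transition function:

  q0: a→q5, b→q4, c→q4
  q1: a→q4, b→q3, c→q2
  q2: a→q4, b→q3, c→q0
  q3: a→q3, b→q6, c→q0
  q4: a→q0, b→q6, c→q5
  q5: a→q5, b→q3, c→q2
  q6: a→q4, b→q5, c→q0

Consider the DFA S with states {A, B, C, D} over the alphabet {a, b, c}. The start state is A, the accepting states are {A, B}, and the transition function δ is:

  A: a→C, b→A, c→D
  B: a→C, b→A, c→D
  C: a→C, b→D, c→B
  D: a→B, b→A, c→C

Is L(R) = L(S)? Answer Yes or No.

The string c is accepted by R but rejected by S.
So L(R) ≠ L(S).

No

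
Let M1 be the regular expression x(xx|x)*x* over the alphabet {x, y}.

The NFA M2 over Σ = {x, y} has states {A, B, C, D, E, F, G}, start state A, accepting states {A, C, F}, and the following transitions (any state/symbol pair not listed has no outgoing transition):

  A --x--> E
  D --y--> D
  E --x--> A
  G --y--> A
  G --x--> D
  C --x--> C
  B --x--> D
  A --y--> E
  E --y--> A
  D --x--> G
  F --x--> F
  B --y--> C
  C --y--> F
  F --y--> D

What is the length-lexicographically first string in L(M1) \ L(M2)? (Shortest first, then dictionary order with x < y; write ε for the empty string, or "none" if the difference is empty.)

x

The string x is accepted by M1 but not by M2.
No shorter string lies in the difference, and x is the lexicographically first length-1 string in L(M1) \ L(M2).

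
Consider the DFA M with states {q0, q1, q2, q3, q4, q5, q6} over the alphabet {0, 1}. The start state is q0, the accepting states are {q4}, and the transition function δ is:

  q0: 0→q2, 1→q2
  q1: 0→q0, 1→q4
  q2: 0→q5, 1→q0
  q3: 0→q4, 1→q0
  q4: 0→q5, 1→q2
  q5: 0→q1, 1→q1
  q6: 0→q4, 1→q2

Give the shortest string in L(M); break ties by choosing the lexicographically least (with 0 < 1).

0001

A breadth-first search from q0 reaches an accepting state first via the path q0 → q2 → q5 → q1 → q4 on input 0001.
No string of length < 4 is accepted (BFS exhausts all shorter strings without reaching an accepting state), and 0001 is the lexicographically least accepting string of length 4.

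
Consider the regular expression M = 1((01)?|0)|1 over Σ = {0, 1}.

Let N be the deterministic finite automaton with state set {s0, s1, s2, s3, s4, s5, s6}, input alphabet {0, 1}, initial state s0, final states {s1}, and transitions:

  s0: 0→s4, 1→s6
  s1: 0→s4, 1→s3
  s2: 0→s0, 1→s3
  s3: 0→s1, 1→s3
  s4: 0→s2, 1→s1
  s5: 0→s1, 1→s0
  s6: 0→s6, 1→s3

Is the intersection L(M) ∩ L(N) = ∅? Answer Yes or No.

Converting the expression M to a DFA (subset construction, then merging equivalent states) gives the minimal DFA with states {m0, m1, m2, m3, m4}, start state m0, accepting states {m2, m3, m4} and transitions m0: 0→m1, 1→m2; m1: 0→m1, 1→m1; m2: 0→m3, 1→m1; m3: 0→m1, 1→m4; m4: 0→m1, 1→m1.
Exploring the product automaton M × N from the start pair (m0, s0), following both machines on each input symbol, reaches 10 state pairs: (m0, s0), (m1, s4), (m2, s6), (m1, s2), (m1, s1), (m3, s6), (m1, s3), (m1, s0), (m1, s6), (m4, s3).
M accepts in {m2, m3, m4} and N accepts in {s1}; no reachable pair has both components accepting, so no string drives both machines to acceptance simultaneously and L(M) ∩ L(N) = ∅.
So no string is accepted by both, and the intersection is empty.

Yes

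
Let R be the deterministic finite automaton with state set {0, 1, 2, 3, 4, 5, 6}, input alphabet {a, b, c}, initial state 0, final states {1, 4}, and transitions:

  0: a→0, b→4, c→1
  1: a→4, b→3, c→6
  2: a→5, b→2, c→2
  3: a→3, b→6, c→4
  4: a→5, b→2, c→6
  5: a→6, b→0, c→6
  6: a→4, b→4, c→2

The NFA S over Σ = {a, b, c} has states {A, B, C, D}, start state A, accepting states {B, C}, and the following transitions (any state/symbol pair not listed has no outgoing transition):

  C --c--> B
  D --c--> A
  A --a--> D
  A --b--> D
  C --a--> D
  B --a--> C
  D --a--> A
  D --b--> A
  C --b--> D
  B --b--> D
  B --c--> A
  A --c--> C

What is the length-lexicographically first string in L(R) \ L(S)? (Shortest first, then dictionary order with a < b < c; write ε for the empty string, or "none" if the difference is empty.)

b

The string b is accepted by R but not by S.
No shorter string lies in the difference, and b is the lexicographically first length-1 string in L(R) \ L(S).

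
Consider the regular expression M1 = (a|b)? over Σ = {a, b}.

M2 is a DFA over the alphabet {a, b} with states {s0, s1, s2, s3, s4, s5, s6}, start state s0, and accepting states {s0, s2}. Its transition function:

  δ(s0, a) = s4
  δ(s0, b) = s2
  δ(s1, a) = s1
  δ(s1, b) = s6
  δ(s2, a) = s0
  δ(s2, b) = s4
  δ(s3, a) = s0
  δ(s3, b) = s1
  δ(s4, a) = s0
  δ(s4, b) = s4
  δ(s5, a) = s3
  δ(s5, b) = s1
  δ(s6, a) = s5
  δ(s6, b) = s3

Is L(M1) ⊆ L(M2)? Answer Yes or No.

The string a is in L(M1) but not in L(M2).
So L(M1) ⊄ L(M2).

No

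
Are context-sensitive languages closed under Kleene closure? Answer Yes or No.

Yes

An LBA guesses a factorisation of the input into blocks (marking block boundaries on a second track) and verifies each block with the LBA for L; this uses no space beyond the input, so L* is context-sensitive.
So the context-sensitive languages are closed under Kleene star.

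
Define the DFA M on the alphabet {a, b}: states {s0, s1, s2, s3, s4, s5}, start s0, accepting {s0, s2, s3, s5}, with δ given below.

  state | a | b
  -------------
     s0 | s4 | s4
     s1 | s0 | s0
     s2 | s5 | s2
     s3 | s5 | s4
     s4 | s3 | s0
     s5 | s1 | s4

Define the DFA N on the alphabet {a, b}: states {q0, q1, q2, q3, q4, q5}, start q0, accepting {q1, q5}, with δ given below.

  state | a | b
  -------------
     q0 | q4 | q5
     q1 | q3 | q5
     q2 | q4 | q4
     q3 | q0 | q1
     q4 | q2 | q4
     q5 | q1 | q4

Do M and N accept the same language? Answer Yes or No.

No

The empty string ε is accepted by M but rejected by N.
So L(M) ≠ L(N).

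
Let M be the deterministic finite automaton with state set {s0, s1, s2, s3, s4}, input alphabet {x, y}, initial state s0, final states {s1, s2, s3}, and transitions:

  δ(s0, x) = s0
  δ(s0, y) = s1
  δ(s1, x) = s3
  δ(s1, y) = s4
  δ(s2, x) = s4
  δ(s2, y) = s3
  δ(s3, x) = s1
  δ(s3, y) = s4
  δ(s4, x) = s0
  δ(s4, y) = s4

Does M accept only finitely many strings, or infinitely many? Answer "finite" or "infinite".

State s0 is reachable from the start and can reach an accepting state, and it lies on the cycle s0 → s0.
Traversing that cycle any number of times yields accepted strings of unbounded length, so the language is infinite.

infinite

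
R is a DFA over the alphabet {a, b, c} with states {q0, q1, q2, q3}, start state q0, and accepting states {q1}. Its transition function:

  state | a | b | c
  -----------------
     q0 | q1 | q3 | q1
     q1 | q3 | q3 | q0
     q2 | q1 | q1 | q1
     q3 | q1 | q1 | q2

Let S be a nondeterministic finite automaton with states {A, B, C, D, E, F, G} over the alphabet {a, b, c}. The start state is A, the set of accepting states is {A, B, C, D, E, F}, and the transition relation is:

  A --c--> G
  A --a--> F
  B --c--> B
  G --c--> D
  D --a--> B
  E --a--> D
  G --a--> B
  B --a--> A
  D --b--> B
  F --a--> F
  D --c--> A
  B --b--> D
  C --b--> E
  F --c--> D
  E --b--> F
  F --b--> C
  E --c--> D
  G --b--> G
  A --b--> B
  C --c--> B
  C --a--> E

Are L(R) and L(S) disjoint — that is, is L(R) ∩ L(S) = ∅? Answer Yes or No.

The string a is accepted by both R and S.
Hence L(R) ∩ L(S) ≠ ∅.

No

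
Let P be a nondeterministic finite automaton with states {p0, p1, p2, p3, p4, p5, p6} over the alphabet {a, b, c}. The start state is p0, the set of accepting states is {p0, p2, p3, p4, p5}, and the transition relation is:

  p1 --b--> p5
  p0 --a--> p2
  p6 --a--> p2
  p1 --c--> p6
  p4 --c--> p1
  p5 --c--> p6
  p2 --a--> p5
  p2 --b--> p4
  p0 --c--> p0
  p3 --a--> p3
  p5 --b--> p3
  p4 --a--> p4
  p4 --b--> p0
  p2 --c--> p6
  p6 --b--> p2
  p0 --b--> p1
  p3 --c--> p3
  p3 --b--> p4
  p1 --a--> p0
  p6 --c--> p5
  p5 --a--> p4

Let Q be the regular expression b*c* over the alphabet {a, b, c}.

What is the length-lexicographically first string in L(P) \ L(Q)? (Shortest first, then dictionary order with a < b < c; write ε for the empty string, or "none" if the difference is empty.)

The string a is accepted by P but not by Q.
No shorter string lies in the difference, and a is the lexicographically first length-1 string in L(P) \ L(Q).

a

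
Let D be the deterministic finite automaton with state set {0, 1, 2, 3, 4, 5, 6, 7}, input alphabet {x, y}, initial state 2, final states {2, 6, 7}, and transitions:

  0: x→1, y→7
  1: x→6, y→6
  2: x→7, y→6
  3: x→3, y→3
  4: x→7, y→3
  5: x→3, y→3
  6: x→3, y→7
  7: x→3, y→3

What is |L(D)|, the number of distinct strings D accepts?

The useful subgraph on states {2, 6, 7} is acyclic, so L(D) is finite; the longest accepting path visits 3 useful states, giving maximum string length 2.
Counting accepting paths from 2 by length: 1 of length 0, 2 of length 1, 1 of length 2. Total 4.

4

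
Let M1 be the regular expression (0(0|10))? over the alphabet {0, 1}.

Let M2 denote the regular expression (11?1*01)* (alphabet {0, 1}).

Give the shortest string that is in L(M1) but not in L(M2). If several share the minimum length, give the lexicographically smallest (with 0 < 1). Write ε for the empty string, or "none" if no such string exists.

00

The string 00 is accepted by M1 but not by M2.
No shorter string lies in the difference, and 00 is the lexicographically first length-2 string in L(M1) \ L(M2).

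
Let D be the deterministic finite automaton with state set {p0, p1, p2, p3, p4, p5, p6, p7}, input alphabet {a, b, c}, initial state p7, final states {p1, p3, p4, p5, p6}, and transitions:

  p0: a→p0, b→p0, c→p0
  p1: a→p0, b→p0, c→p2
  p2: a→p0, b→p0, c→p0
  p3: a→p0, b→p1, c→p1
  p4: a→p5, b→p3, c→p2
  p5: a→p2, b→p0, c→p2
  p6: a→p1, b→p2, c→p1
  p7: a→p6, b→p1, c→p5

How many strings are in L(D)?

The useful subgraph on states {p1, p5, p6, p7} is acyclic, so L(D) is finite; the longest accepting path visits 3 useful states, giving maximum string length 2.
Counting accepting paths from p7 by length: 3 of length 1, 2 of length 2. Total 5.

5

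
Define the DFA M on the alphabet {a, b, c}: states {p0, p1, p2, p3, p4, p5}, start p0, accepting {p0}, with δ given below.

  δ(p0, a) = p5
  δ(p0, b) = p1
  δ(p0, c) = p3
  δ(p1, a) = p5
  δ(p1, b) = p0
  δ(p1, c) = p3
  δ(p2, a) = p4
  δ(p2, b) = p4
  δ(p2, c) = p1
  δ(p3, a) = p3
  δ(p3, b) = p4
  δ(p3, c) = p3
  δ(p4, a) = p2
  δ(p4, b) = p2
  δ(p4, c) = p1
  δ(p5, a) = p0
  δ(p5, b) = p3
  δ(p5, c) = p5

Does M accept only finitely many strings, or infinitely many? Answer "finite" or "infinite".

State p0 is reachable from the start and can reach an accepting state, and it lies on the cycle p0 → p1 → p0.
Traversing that cycle any number of times yields accepted strings of unbounded length, so the language is infinite.

infinite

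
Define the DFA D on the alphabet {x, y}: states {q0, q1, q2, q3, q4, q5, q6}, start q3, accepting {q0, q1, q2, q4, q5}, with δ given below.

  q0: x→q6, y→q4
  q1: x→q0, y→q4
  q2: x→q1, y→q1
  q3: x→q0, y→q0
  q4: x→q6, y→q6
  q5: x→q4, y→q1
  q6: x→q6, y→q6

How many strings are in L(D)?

The useful subgraph on states {q0, q3, q4} is acyclic, so L(D) is finite; the longest accepting path visits 3 useful states, giving maximum string length 2.
Counting accepting paths from q3 by length: 2 of length 1, 2 of length 2. Total 4.

4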